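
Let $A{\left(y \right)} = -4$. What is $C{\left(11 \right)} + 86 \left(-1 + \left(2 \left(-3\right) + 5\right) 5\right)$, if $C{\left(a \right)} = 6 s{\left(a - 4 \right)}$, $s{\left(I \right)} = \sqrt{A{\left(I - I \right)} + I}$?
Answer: $-516 + 6 \sqrt{3} \approx -505.61$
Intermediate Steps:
$s{\left(I \right)} = \sqrt{-4 + I}$
$C{\left(a \right)} = 6 \sqrt{-8 + a}$ ($C{\left(a \right)} = 6 \sqrt{-4 + \left(a - 4\right)} = 6 \sqrt{-4 + \left(-4 + a\right)} = 6 \sqrt{-8 + a}$)
$C{\left(11 \right)} + 86 \left(-1 + \left(2 \left(-3\right) + 5\right) 5\right) = 6 \sqrt{-8 + 11} + 86 \left(-1 + \left(2 \left(-3\right) + 5\right) 5\right) = 6 \sqrt{3} + 86 \left(-1 + \left(-6 + 5\right) 5\right) = 6 \sqrt{3} + 86 \left(-1 - 5\right) = 6 \sqrt{3} + 86 \left(-6\right) = 6 \sqrt{3} - 516 = -516 + 6 \sqrt{3}$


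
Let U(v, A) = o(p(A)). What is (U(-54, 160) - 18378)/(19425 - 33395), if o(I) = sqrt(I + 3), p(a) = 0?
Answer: 9189/6985 - sqrt(3)/13970 ≈ 1.3154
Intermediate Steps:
o(I) = sqrt(3 + I)
U(v, A) = sqrt(3) (U(v, A) = sqrt(3 + 0) = sqrt(3))
(U(-54, 160) - 18378)/(19425 - 33395) = (sqrt(3) - 18378)/(19425 - 33395) = (-18378 + sqrt(3))/(-13970) = (-18378 + sqrt(3))*(-1/13970) = 9189/6985 - sqrt(3)/13970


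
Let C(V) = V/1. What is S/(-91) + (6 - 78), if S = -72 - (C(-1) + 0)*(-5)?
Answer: -925/13 ≈ -71.154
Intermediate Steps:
C(V) = V (C(V) = V*1 = V)
S = -77 (S = -72 - (-1 + 0)*(-5) = -72 - (-1)*(-5) = -72 - 1*5 = -72 - 5 = -77)
S/(-91) + (6 - 78) = -77/(-91) + (6 - 78) = -1/91*(-77) - 72 = 11/13 - 72 = -925/13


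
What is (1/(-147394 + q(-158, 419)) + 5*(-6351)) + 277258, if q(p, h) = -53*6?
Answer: 36263739135/147712 ≈ 2.4550e+5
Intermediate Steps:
q(p, h) = -318
(1/(-147394 + q(-158, 419)) + 5*(-6351)) + 277258 = (1/(-147394 - 318) + 5*(-6351)) + 277258 = (1/(-147712) - 31755) + 277258 = (-1/147712 - 31755) + 277258 = -4690594561/147712 + 277258 = 36263739135/147712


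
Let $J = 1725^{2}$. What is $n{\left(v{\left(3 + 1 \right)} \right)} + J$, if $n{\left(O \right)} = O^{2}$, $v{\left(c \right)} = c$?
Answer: $2975641$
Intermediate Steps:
$J = 2975625$
$n{\left(v{\left(3 + 1 \right)} \right)} + J = \left(3 + 1\right)^{2} + 2975625 = 4^{2} + 2975625 = 16 + 2975625 = 2975641$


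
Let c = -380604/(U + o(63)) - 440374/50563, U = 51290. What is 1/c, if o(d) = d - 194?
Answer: -862250839/13924524506 ≈ -0.061923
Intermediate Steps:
o(d) = -194 + d
c = -13924524506/862250839 (c = -380604/(51290 + (-194 + 63)) - 440374/50563 = -380604/(51290 - 131) - 440374*1/50563 = -380604/51159 - 440374/50563 = -380604*1/51159 - 440374/50563 = -126868/17053 - 440374/50563 = -13924524506/862250839 ≈ -16.149)
1/c = 1/(-13924524506/862250839) = -862250839/13924524506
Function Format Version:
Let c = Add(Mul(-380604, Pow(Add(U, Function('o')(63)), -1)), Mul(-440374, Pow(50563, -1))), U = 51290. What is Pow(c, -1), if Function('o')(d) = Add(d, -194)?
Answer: Rational(-862250839, 13924524506) ≈ -0.061923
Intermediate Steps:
Function('o')(d) = Add(-194, d)
c = Rational(-13924524506, 862250839) (c = Add(Mul(-380604, Pow(Add(51290, Add(-194, 63)), -1)), Mul(-440374, Pow(50563, -1))) = Add(Mul(-380604, Pow(Add(51290, -131), -1)), Mul(-440374, Rational(1, 50563))) = Add(Mul(-380604, Pow(51159, -1)), Rational(-440374, 50563)) = Add(Mul(-380604, Rational(1, 51159)), Rational(-440374, 50563)) = Add(Rational(-126868, 17053), Rational(-440374, 50563)) = Rational(-13924524506, 862250839) ≈ -16.149)
Pow(c, -1) = Pow(Rational(-13924524506, 862250839), -1) = Rational(-862250839, 13924524506)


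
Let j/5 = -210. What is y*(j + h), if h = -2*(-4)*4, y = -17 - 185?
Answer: 205636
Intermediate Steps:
j = -1050 (j = 5*(-210) = -1050)
y = -202
h = 32 (h = 8*4 = 32)
y*(j + h) = -202*(-1050 + 32) = -202*(-1018) = 205636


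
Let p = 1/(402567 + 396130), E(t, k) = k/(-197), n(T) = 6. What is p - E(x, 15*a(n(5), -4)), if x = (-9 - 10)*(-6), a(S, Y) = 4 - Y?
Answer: 95843837/157343309 ≈ 0.60914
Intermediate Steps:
x = 114 (x = -19*(-6) = 114)
E(t, k) = -k/197 (E(t, k) = k*(-1/197) = -k/197)
p = 1/798697 ≈ 1.2520e-6
p - E(x, 15*a(n(5), -4)) = 1/798697 - (-1)*15*(4 - 1*(-4))/197 = 1/798697 - (-1)*15*(4 + 4)/197 = 1/798697 - (-1)*15*8/197 = 1/798697 - (-1)*120/197 = 1/798697 - 1*(-120/197) = 1/798697 + 120/197 = 95843837/157343309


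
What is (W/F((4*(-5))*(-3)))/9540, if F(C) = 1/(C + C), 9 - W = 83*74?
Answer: -12266/159 ≈ -77.145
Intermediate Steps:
W = -6133 (W = 9 - 83*74 = 9 - 1*6142 = 9 - 6142 = -6133)
F(C) = 1/(2*C)
(W/F((4*(-5))*(-3)))/9540 = -6133/(1/(2*(((4*(-5))*(-3)))))/9540 = -6133/(1/(2*((-20*(-3)))))*(1/9540) = -6133/((½)/60)*(1/9540) = -6133/((½)*(1/60))*(1/9540) = -6133/1/120*(1/9540) = -6133*120*(1/9540) = -735960*1/9540 = -12266/159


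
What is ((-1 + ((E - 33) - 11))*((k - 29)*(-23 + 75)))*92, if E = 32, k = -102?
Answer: 8147152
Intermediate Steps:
((-1 + ((E - 33) - 11))*((k - 29)*(-23 + 75)))*92 = ((-1 + ((32 - 33) - 11))*((-102 - 29)*(-23 + 75)))*92 = ((-1 + (-1 - 11))*(-131*52))*92 = ((-1 - 12)*(-6812))*92 = -13*(-6812)*92 = 88556*92 = 8147152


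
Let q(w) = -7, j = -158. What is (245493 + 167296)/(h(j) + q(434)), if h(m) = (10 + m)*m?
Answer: 412789/23377 ≈ 17.658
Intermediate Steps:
h(m) = m*(10 + m)
(245493 + 167296)/(h(j) + q(434)) = (245493 + 167296)/(-158*(10 - 158) - 7) = 412789/(-158*(-148) - 7) = 412789/(23384 - 7) = 412789/23377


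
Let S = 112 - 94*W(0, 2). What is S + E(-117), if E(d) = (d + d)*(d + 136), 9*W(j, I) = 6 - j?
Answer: -13190/3 ≈ -4396.7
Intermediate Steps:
W(j, I) = ⅔ - j/9 (W(j, I) = (6 - j)/9 = ⅔ - j/9)
S = 148/3 (S = 112 - 94*(⅔ - ⅑*0) = 112 - 94*(⅔ + 0) = 112 - 94*⅔ = 112 - 188/3 = 148/3 ≈ 49.333)
E(d) = 2*d*(136 + d) (E(d) = (2*d)*(136 + d) = 2*d*(136 + d))
S + E(-117) = 148/3 + 2*(-117)*(136 - 117) = 148/3 + 2*(-117)*19 = 148/3 - 4446 = -13190/3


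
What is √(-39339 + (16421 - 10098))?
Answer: 2*I*√8254 ≈ 181.7*I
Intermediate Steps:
√(-39339 + (16421 - 10098)) = √(-39339 + 6323) = √(-33016) = 2*I*√8254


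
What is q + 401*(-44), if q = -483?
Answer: -18127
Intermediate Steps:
q + 401*(-44) = -483 + 401*(-44) = -483 - 17644 = -18127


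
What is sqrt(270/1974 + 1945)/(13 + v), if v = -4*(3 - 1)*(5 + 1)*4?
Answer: -5*sqrt(8421742)/58891 ≈ -0.24639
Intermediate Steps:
v = -192 (v = -8*6*4 = -4*12*4 = -48*4 = -192)
sqrt(270/1974 + 1945)/(13 + v) = sqrt(270/1974 + 1945)/(13 - 192) = sqrt(270*(1/1974) + 1945)/(-179) = sqrt(45/329 + 1945)*(-1/179) = sqrt(639950/329)*(-1/179) = (5*sqrt(8421742)/329)*(-1/179) = -5*sqrt(8421742)/58891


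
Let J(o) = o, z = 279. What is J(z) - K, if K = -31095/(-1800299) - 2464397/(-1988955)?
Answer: 994520623604627/3580713697545 ≈ 277.74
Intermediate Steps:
K = 4498498010428/3580713697545 (K = -31095*(-1/1800299) - 2464397*(-1/1988955) = 31095/1800299 + 2464397/1988955 = 4498498010428/3580713697545 ≈ 1.2563)
J(z) - K = 279 - 1*4498498010428/3580713697545 = 279 - 4498498010428/3580713697545 = 994520623604627/3580713697545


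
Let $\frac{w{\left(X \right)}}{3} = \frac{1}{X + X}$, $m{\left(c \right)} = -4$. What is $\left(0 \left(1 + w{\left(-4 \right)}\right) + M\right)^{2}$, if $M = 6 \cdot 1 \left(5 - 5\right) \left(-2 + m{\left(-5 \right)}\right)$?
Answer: $0$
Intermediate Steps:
$M = 0$ ($M = 6 \cdot 1 \left(5 - 5\right) \left(-2 - 4\right) = 6 \cdot 0 \left(-6\right) = 6 \cdot 0 = 0$)
$w{\left(X \right)} = \frac{3}{2 X}$ ($w{\left(X \right)} = \frac{3}{X + X} = \frac{3}{2 X}$)
$\left(0 \left(1 + w{\left(-4 \right)}\right) + M\right)^{2} = \left(0 \left(1 + \frac{3}{2 \left(-4\right)}\right) + 0\right)^{2} = \left(0 \left(1 + \frac{3}{2} \left(- \frac{1}{4}\right)\right) + 0\right)^{2} = \left(0 \left(1 - \frac{3}{8}\right) + 0\right)^{2} = \left(0 \cdot \frac{5}{8} + 0\right)^{2} = \left(0 + 0\right)^{2} = 0^{2} = 0$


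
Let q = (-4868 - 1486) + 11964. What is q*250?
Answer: 1402500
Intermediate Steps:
q = 5610 (q = -6354 + 11964 = 5610)
q*250 = 5610*250 = 1402500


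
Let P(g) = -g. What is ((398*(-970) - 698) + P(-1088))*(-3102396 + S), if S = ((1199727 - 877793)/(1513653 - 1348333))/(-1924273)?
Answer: 19031594544466399182049/15906040618 ≈ 1.1965e+12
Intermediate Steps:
S = -160967/159060406180 (S = (321934/165320)*(-1/1924273) = (321934*(1/165320))*(-1/1924273) = (160967/82660)*(-1/1924273) = -160967/159060406180 ≈ -1.0120e-6)
((398*(-970) - 698) + P(-1088))*(-3102396 + S) = ((398*(-970) - 698) - 1*(-1088))*(-3102396 - 160967/159060406180) = ((-386060 - 698) + 1088)*(-493468367891368247/159060406180) = (-386758 + 1088)*(-493468367891368247/159060406180) = -385670*(-493468367891368247/159060406180) = 19031594544466399182049/15906040618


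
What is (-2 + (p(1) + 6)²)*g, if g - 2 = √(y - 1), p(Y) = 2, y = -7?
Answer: 124 + 124*I*√2 ≈ 124.0 + 175.36*I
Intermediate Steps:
g = 2 + 2*I*√2 (g = 2 + √(-7 - 1) = 2 + √(-8) = 2 + 2*I*√2 ≈ 2.0 + 2.8284*I)
(-2 + (p(1) + 6)²)*g = (-2 + (2 + 6)²)*(2 + 2*I*√2) = (-2 + 8²)*(2 + 2*I*√2) = (-2 + 64)*(2 + 2*I*√2) = 62*(2 + 2*I*√2) = 124 + 124*I*√2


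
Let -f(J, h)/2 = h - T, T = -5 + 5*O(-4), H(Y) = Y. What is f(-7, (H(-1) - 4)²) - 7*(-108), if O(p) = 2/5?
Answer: 700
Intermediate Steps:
O(p) = ⅖ (O(p) = 2*(⅕) = ⅖)
T = -3 (T = -5 + 5*(⅖) = -5 + 2 = -3)
f(J, h) = -6 - 2*h (f(J, h) = -2*(h - 1*(-3)) = -2*(h + 3) = -2*(3 + h) = -6 - 2*h)
f(-7, (H(-1) - 4)²) - 7*(-108) = (-6 - 2*(-1 - 4)²) - 7*(-108) = (-6 - 2*(-5)²) + 756 = (-6 - 2*25) + 756 = (-6 - 50) + 756 = -56 + 756 = 700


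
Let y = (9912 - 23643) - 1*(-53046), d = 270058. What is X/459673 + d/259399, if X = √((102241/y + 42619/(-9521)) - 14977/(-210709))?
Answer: 270058/259399 + I*√11226575770077386240545267635/36255418811034314055 ≈ 1.0411 + 2.9225e-6*I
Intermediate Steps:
y = 39315 (y = -13731 + 53046 = 39315)
X = I*√11226575770077386240545267635/78872195693535 (X = √((102241/39315 + 42619/(-9521)) - 14977/(-210709)) = √((102241*(1/39315) + 42619*(-1/9521)) - 14977*(-1/210709)) = √((102241/39315 - 42619/9521) + 14977/210709) = √(-702129424/374318115 + 14977/210709) = √(-142338826393261/78872195693535) = I*√11226575770077386240545267635/78872195693535 ≈ 1.3434*I)
X/459673 + d/259399 = (I*√11226575770077386240545267635/78872195693535)/459673 + 270058/259399 = (I*√11226575770077386240545267635/78872195693535)*(1/459673) + 270058*(1/259399) = I*√11226575770077386240545267635/36255418811034314055 + 270058/259399 = 270058/259399 + I*√11226575770077386240545267635/36255418811034314055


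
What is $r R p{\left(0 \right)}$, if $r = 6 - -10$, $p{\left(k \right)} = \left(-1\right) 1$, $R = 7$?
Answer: $-112$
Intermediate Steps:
$p{\left(k \right)} = -1$
$r = 16$ ($r = 6 + 10 = 16$)
$r R p{\left(0 \right)} = 16 \cdot 7 \left(-1\right) = 112 \left(-1\right) = -112$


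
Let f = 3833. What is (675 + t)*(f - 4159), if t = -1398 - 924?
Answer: 536922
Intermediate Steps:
t = -2322
(675 + t)*(f - 4159) = (675 - 2322)*(3833 - 4159) = -1647*(-326) = 536922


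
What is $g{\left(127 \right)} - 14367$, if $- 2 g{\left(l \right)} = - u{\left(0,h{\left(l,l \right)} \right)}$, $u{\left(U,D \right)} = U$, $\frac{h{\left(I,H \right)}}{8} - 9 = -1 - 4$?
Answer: $-14367$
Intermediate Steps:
$h{\left(I,H \right)} = 32$ ($h{\left(I,H \right)} = 72 + 8 \left(-1 - 4\right) = 72 + 8 \left(-5\right) = 72 - 40 = 32$)
$g{\left(l \right)} = 0$ ($g{\left(l \right)} = - \frac{\left(-1\right) 0}{2} = \left(- \frac{1}{2}\right) 0 = 0$)
$g{\left(127 \right)} - 14367 = 0 - 14367 = -14367$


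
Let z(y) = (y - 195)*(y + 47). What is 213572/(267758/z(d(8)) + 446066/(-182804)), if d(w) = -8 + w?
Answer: -178909121306760/26517714161 ≈ -6746.8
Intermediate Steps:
z(y) = (-195 + y)*(47 + y)
213572/(267758/z(d(8)) + 446066/(-182804)) = 213572/(267758/(-9165 + (-8 + 8)² - 148*(-8 + 8)) + 446066/(-182804)) = 213572/(267758/(-9165 + 0² - 148*0) + 446066*(-1/182804)) = 213572/(267758/(-9165 + 0 + 0) - 223033/91402) = 213572/(267758/(-9165) - 223033/91402) = 213572/(267758*(-1/9165) - 223033/91402) = 213572/(-267758/9165 - 223033/91402) = 213572/(-26517714161/837699330) = 213572*(-837699330/26517714161) = -178909121306760/26517714161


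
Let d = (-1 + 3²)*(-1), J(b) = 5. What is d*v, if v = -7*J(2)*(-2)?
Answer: -560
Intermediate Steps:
v = 70 (v = -7*5*(-2) = -35*(-2) = 70)
d = -8 (d = (-1 + 9)*(-1) = 8*(-1) = -8)
d*v = -8*70 = -560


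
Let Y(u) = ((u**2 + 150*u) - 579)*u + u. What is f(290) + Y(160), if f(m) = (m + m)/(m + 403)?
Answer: 5435559940/693 ≈ 7.8435e+6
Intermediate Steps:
f(m) = 2*m/(403 + m) (f(m) = (2*m)/(403 + m) = 2*m/(403 + m))
Y(u) = u + u*(-579 + u**2 + 150*u) (Y(u) = (-579 + u**2 + 150*u)*u + u = u*(-579 + u**2 + 150*u) + u = u + u*(-579 + u**2 + 150*u))
f(290) + Y(160) = 2*290/(403 + 290) + 160*(-578 + 160**2 + 150*160) = 2*290/693 + 160*(-578 + 25600 + 24000) = 2*290*(1/693) + 160*49022 = 580/693 + 7843520 = 5435559940/693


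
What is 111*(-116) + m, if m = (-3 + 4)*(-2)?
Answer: -12878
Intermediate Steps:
m = -2 (m = 1*(-2) = -2)
111*(-116) + m = 111*(-116) - 2 = -12876 - 2 = -12878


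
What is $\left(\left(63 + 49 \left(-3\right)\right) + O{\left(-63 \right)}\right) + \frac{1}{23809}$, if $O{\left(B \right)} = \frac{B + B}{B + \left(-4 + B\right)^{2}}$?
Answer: $- \frac{4427400382}{52689317} \approx -84.028$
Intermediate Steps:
$O{\left(B \right)} = \frac{2 B}{B + \left(-4 + B\right)^{2}}$
$\left(\left(63 + 49 \left(-3\right)\right) + O{\left(-63 \right)}\right) + \frac{1}{23809} = \left(\left(63 + 49 \left(-3\right)\right) + 2 \left(-63\right) \frac{1}{-63 + \left(-4 - 63\right)^{2}}\right) + \frac{1}{23809} = \left(\left(63 - 147\right) + 2 \left(-63\right) \frac{1}{-63 + \left(-67\right)^{2}}\right) + \frac{1}{23809} = \left(-84 + 2 \left(-63\right) \frac{1}{-63 + 4489}\right) + \frac{1}{23809} = \left(-84 + 2 \left(-63\right) \frac{1}{4426}\right) + \frac{1}{23809} = \left(-84 - \frac{63}{2213}\right) + \frac{1}{23809} = - \frac{185955}{2213} + \frac{1}{23809} = - \frac{4427400382}{52689317}$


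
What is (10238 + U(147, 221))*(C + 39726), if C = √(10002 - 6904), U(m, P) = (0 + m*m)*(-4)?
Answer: -3027041748 - 76198*√3098 ≈ -3.0313e+9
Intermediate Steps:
U(m, P) = -4*m² (U(m, P) = (0 + m²)*(-4) = m²*(-4) = -4*m²)
C = √3098 ≈ 55.660
(10238 + U(147, 221))*(C + 39726) = (10238 - 4*147²)*(√3098 + 39726) = (10238 - 4*21609)*(39726 + √3098) = (10238 - 86436)*(39726 + √3098) = -76198*(39726 + √3098) = -3027041748 - 76198*√3098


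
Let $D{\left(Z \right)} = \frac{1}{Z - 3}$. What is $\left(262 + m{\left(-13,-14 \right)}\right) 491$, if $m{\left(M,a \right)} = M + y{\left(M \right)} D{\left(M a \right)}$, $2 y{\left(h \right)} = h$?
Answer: $\frac{43762339}{358} \approx 1.2224 \cdot 10^{5}$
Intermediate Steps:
$y{\left(h \right)} = \frac{h}{2}$
$D{\left(Z \right)} = \frac{1}{-3 + Z}$
$m{\left(M,a \right)} = M + \frac{M}{2 \left(-3 + M a\right)}$ ($m{\left(M,a \right)} = M + \frac{\frac{1}{2} M}{-3 + M a} = M + \frac{M}{2 \left(-3 + M a\right)}$)
$\left(262 + m{\left(-13,-14 \right)}\right) 491 = \left(262 + \frac{1}{2} \left(-13\right) \frac{1}{-3 - -182} \left(-5 + 2 \left(-13\right) \left(-14\right)\right)\right) 491 = \left(262 + \frac{1}{2} \left(-13\right) \frac{1}{-3 + 182} \left(-5 + 364\right)\right) 491 = \left(262 + \frac{1}{2} \left(-13\right) \frac{1}{179} \cdot 359\right) 491 = \left(262 - \frac{4667}{358}\right) 491 = \frac{89129}{358} \cdot 491 = \frac{43762339}{358}$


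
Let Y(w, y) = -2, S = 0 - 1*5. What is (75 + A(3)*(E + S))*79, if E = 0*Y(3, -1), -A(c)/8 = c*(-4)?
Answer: -31995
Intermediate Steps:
S = -5 (S = 0 - 5 = -5)
A(c) = 32*c (A(c) = -8*c*(-4) = -(-32)*c = 32*c)
E = 0 (E = 0*(-2) = 0)
(75 + A(3)*(E + S))*79 = (75 + (32*3)*(0 - 5))*79 = (75 + 96*(-5))*79 = (75 - 480)*79 = -405*79 = -31995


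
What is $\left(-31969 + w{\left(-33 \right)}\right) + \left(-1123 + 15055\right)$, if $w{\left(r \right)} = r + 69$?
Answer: $-18001$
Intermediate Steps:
$w{\left(r \right)} = 69 + r$
$\left(-31969 + w{\left(-33 \right)}\right) + \left(-1123 + 15055\right) = \left(-31969 + \left(69 - 33\right)\right) + \left(-1123 + 15055\right) = \left(-31969 + 36\right) + 13932 = -31933 + 13932 = -18001$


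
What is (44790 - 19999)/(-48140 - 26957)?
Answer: -24791/75097 ≈ -0.33012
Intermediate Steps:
(44790 - 19999)/(-48140 - 26957) = 24791/(-75097) = 24791*(-1/75097) = -24791/75097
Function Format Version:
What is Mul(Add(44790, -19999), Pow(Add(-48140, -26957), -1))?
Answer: Rational(-24791, 75097) ≈ -0.33012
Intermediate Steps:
Mul(Add(44790, -19999), Pow(Add(-48140, -26957), -1)) = Mul(24791, Pow(-75097, -1)) = Mul(24791, Rational(-1, 75097)) = Rational(-24791, 75097)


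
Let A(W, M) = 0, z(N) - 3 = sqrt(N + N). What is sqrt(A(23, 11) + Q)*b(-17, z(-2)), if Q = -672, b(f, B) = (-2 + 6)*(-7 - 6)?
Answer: -208*I*sqrt(42) ≈ -1348.0*I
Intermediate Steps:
z(N) = 3 + sqrt(2)*sqrt(N) (z(N) = 3 + sqrt(N + N) = 3 + sqrt(2*N) = 3 + sqrt(2)*sqrt(N))
b(f, B) = -52 (b(f, B) = 4*(-13) = -52)
sqrt(A(23, 11) + Q)*b(-17, z(-2)) = sqrt(0 - 672)*(-52) = sqrt(-672)*(-52) = (4*I*sqrt(42))*(-52) = -208*I*sqrt(42)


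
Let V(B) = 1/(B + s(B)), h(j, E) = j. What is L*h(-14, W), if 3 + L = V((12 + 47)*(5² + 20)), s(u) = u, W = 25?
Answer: 111503/2655 ≈ 41.997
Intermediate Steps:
V(B) = 1/(2*B) (V(B) = 1/(B + B) = 1/(2*B))
L = -15929/5310 (L = -3 + 1/(2*(((12 + 47)*(5² + 20)))) = -3 + 1/(2*((59*(25 + 20)))) = -3 + 1/(2*((59*45))) = -3 + (½)/2655 = -3 + (½)*(1/2655) = -3 + 1/5310 = -15929/5310 ≈ -2.9998)
L*h(-14, W) = -15929/5310*(-14) = 111503/2655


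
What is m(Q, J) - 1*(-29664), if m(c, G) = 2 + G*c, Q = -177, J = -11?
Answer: 31613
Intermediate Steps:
m(Q, J) - 1*(-29664) = (2 - 11*(-177)) - 1*(-29664) = (2 + 1947) + 29664 = 1949 + 29664 = 31613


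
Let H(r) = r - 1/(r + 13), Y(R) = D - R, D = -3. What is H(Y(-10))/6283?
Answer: 139/125660 ≈ 0.0011062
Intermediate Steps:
Y(R) = -3 - R
H(r) = r - 1/(13 + r)
H(Y(-10))/6283 = ((-1 + (-3 - 1*(-10))² + 13*(-3 - 1*(-10)))/(13 + (-3 - 1*(-10))))/6283 = ((-1 + (-3 + 10)² + 13*(-3 + 10))/(13 + (-3 + 10)))*(1/6283) = ((-1 + 7² + 13*7)/(13 + 7))*(1/6283) = ((-1 + 49 + 91)/20)*(1/6283) = ((1/20)*139)*(1/6283) = (139/20)*(1/6283) = 139/125660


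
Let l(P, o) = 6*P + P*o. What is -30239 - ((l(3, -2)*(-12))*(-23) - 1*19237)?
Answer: -14314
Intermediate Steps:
-30239 - ((l(3, -2)*(-12))*(-23) - 1*19237) = -30239 - (((3*(6 - 2))*(-12))*(-23) - 1*19237) = -30239 - (((3*4)*(-12))*(-23) - 19237) = -30239 - ((12*(-12))*(-23) - 19237) = -30239 - (-144*(-23) - 19237) = -30239 - (3312 - 19237) = -30239 - 1*(-15925) = -30239 + 15925 = -14314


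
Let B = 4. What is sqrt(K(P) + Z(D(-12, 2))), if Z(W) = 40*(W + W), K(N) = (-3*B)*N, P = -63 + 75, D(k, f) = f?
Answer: 4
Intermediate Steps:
P = 12
K(N) = -12*N (K(N) = (-3*4)*N = -12*N)
Z(W) = 80*W (Z(W) = 40*(2*W) = 80*W)
sqrt(K(P) + Z(D(-12, 2))) = sqrt(-12*12 + 80*2) = sqrt(-144 + 160) = sqrt(16) = 4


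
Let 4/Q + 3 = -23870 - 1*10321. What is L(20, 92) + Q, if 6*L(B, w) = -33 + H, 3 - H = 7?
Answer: -70289/11398 ≈ -6.1668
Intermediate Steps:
H = -4 (H = 3 - 1*7 = 3 - 7 = -4)
L(B, w) = -37/6 (L(B, w) = (-33 - 4)/6 = (⅙)*(-37) = -37/6)
Q = -2/17097 (Q = 4/(-3 + (-23870 - 1*10321)) = 4/(-3 + (-23870 - 10321)) = 4/(-3 - 34191) = 4/(-34194) = 4*(-1/34194) = -2/17097 ≈ -0.00011698)
L(20, 92) + Q = -37/6 - 2/17097 = -70289/11398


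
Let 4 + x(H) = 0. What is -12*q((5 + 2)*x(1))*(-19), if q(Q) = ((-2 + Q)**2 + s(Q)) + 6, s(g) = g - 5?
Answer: 199044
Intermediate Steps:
x(H) = -4 (x(H) = -4 + 0 = -4)
s(g) = -5 + g
q(Q) = 1 + Q + (-2 + Q)**2 (q(Q) = ((-2 + Q)**2 + (-5 + Q)) + 6 = (-5 + Q + (-2 + Q)**2) + 6 = 1 + Q + (-2 + Q)**2)
-12*q((5 + 2)*x(1))*(-19) = -12*(1 + (5 + 2)*(-4) + (-2 + (5 + 2)*(-4))**2)*(-19) = -12*(1 + 7*(-4) + (-2 + 7*(-4))**2)*(-19) = -12*(1 - 28 + (-2 - 28)**2)*(-19) = -12*(1 - 28 + (-30)**2)*(-19) = -12*(1 - 28 + 900)*(-19) = -12*873*(-19) = -10476*(-19) = 199044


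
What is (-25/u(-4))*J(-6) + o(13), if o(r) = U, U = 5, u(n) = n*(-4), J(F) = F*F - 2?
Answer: -385/8 ≈ -48.125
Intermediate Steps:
J(F) = -2 + F² (J(F) = F² - 2 = -2 + F²)
u(n) = -4*n
o(r) = 5
(-25/u(-4))*J(-6) + o(13) = (-25/((-4*(-4))))*(-2 + (-6)²) + 5 = (-25/16)*(-2 + 36) + 5 = -25*1/16*34 + 5 = -25/16*34 + 5 = -425/8 + 5 = -385/8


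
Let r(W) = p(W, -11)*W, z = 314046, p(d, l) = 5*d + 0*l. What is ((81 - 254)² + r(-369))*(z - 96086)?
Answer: 154911582640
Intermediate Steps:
p(d, l) = 5*d (p(d, l) = 5*d + 0 = 5*d)
r(W) = 5*W² (r(W) = (5*W)*W = 5*W²)
((81 - 254)² + r(-369))*(z - 96086) = ((81 - 254)² + 5*(-369)²)*(314046 - 96086) = ((-173)² + 5*136161)*217960 = (29929 + 680805)*217960 = 710734*217960 = 154911582640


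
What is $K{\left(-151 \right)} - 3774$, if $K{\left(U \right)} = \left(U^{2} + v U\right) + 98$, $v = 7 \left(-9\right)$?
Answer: $28638$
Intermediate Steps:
$v = -63$
$K{\left(U \right)} = 98 + U^{2} - 63 U$ ($K{\left(U \right)} = \left(U^{2} - 63 U\right) + 98 = 98 + U^{2} - 63 U$)
$K{\left(-151 \right)} - 3774 = \left(98 + \left(-151\right)^{2} - -9513\right) - 3774 = \left(98 + 22801 + 9513\right) - 3774 = 32412 - 3774 = 28638$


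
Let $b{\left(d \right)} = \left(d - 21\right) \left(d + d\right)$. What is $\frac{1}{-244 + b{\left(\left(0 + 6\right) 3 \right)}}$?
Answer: $- \frac{1}{352} \approx -0.0028409$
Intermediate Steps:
$b{\left(d \right)} = 2 d \left(-21 + d\right)$ ($b{\left(d \right)} = \left(-21 + d\right) 2 d = 2 d \left(-21 + d\right)$)
$\frac{1}{-244 + b{\left(\left(0 + 6\right) 3 \right)}} = \frac{1}{-244 + 2 \left(0 + 6\right) 3 \left(-21 + \left(0 + 6\right) 3\right)} = \frac{1}{-244 + 2 \cdot 6 \cdot 3 \left(-21 + 6 \cdot 3\right)} = \frac{1}{-244 + 2 \cdot 18 \left(-21 + 18\right)} = \frac{1}{-244 + 2 \cdot 18 \left(-3\right)} = \frac{1}{-244 - 108} = \frac{1}{-352} = - \frac{1}{352}$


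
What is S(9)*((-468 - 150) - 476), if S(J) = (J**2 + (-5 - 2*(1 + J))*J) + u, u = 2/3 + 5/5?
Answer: 467138/3 ≈ 1.5571e+5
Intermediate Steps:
u = 5/3 (u = 2*(1/3) + 5*(1/5) = 2/3 + 1 = 5/3 ≈ 1.6667)
S(J) = 5/3 + J**2 + J*(-7 - 2*J) (S(J) = (J**2 + (-5 - 2*(1 + J))*J) + 5/3 = (J**2 + (-5 + (-2 - 2*J))*J) + 5/3 = (J**2 + (-7 - 2*J)*J) + 5/3 = (J**2 + J*(-7 - 2*J)) + 5/3 = 5/3 + J**2 + J*(-7 - 2*J))
S(9)*((-468 - 150) - 476) = (5/3 - 1*9**2 - 7*9)*((-468 - 150) - 476) = (5/3 - 1*81 - 63)*(-618 - 476) = (5/3 - 81 - 63)*(-1094) = -427/3*(-1094) = 467138/3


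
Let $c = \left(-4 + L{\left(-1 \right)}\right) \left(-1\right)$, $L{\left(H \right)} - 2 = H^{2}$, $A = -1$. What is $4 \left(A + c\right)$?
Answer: $0$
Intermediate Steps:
$L{\left(H \right)} = 2 + H^{2}$
$c = 1$ ($c = \left(-4 + \left(2 + \left(-1\right)^{2}\right)\right) \left(-1\right) = \left(-4 + \left(2 + 1\right)\right) \left(-1\right) = \left(-4 + 3\right) \left(-1\right) = \left(-1\right) \left(-1\right) = 1$)
$4 \left(A + c\right) = 4 \left(-1 + 1\right) = 4 \cdot 0 = 0$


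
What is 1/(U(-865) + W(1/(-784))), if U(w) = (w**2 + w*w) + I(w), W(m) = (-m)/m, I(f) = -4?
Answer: 1/1496445 ≈ 6.6825e-7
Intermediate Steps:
W(m) = -1
U(w) = -4 + 2*w**2 (U(w) = (w**2 + w*w) - 4 = (w**2 + w**2) - 4 = 2*w**2 - 4 = -4 + 2*w**2)
1/(U(-865) + W(1/(-784))) = 1/((-4 + 2*(-865)**2) - 1) = 1/((-4 + 2*748225) - 1) = 1/((-4 + 1496450) - 1) = 1/(1496446 - 1) = 1/1496445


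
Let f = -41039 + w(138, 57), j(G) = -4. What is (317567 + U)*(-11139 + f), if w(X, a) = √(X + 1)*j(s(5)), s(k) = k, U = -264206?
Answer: -2784270258 - 213444*√139 ≈ -2.7868e+9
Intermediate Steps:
w(X, a) = -4*√(1 + X) (w(X, a) = √(X + 1)*(-4) = √(1 + X)*(-4) = -4*√(1 + X))
f = -41039 - 4*√139 (f = -41039 - 4*√(1 + 138) = -41039 - 4*√139 ≈ -41086.)
(317567 + U)*(-11139 + f) = (317567 - 264206)*(-11139 + (-41039 - 4*√139)) = 53361*(-52178 - 4*√139) = -2784270258 - 213444*√139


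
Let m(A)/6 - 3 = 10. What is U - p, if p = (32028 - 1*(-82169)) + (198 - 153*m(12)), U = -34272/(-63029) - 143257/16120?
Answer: -104111668509093/1016027480 ≈ -1.0247e+5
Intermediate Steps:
m(A) = 78 (m(A) = 18 + 6*10 = 18 + 60 = 78)
U = -8476880813/1016027480 (U = -34272*(-1/63029) - 143257*1/16120 = 34272/63029 - 143257/16120 = -8476880813/1016027480 ≈ -8.3432)
p = 102461 (p = (32028 - 1*(-82169)) + (198 - 153*78) = (32028 + 82169) + (198 - 11934) = 114197 - 11736 = 102461)
U - p = -8476880813/1016027480 - 1*102461 = -8476880813/1016027480 - 102461 = -104111668509093/1016027480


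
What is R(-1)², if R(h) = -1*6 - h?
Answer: 25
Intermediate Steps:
R(h) = -6 - h
R(-1)² = (-6 - 1*(-1))² = (-6 + 1)² = (-5)² = 25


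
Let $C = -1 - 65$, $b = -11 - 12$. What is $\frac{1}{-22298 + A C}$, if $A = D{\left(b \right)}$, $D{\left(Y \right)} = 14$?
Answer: $- \frac{1}{23222} \approx -4.3063 \cdot 10^{-5}$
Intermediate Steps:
$b = -23$
$A = 14$
$C = -66$ ($C = -1 - 65 = -66$)
$\frac{1}{-22298 + A C} = \frac{1}{-22298 + 14 \left(-66\right)} = \frac{1}{-22298 - 924} = \frac{1}{-23222} = - \frac{1}{23222}$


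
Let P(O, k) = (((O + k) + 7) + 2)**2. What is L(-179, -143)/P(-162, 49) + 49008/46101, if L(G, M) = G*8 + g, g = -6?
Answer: 77296215/83104736 ≈ 0.93011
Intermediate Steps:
P(O, k) = (9 + O + k)**2 (P(O, k) = ((7 + O + k) + 2)**2 = (9 + O + k)**2)
L(G, M) = -6 + 8*G (L(G, M) = G*8 - 6 = 8*G - 6 = -6 + 8*G)
L(-179, -143)/P(-162, 49) + 49008/46101 = (-6 + 8*(-179))/((9 - 162 + 49)**2) + 49008/46101 = (-6 - 1432)/((-104)**2) + 49008*(1/46101) = -1438/10816 + 16336/15367 = -1438*1/10816 + 16336/15367 = -719/5408 + 16336/15367 = 77296215/83104736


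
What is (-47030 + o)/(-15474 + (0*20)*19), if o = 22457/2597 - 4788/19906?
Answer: 1215411367927/399971039034 ≈ 3.0387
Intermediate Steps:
o = 217297303/25847941 (o = 22457*(1/2597) - 4788*1/19906 = 22457/2597 - 2394/9953 = 217297303/25847941 ≈ 8.4068)
(-47030 + o)/(-15474 + (0*20)*19) = (-47030 + 217297303/25847941)/(-15474 + (0*20)*19) = -1215411367927/(25847941*(-15474 + 0*19)) = -1215411367927/(25847941*(-15474 + 0)) = -1215411367927/25847941/(-15474) = -1215411367927/25847941*(-1/15474) = 1215411367927/399971039034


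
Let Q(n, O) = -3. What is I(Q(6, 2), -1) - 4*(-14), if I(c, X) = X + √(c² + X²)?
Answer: 55 + √10 ≈ 58.162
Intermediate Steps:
I(c, X) = X + √(X² + c²)
I(Q(6, 2), -1) - 4*(-14) = (-1 + √((-1)² + (-3)²)) - 4*(-14) = (-1 + √(1 + 9)) + 56 = (-1 + √10) + 56 = 55 + √10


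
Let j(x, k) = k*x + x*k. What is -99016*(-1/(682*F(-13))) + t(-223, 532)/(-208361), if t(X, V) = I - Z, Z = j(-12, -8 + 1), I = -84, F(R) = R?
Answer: -10314419272/923664313 ≈ -11.167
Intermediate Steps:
j(x, k) = 2*k*x (j(x, k) = k*x + k*x = 2*k*x)
Z = 168 (Z = 2*(-8 + 1)*(-12) = 2*(-7)*(-12) = 168)
t(X, V) = -252 (t(X, V) = -84 - 1*168 = -84 - 168 = -252)
-99016*(-1/(682*F(-13))) + t(-223, 532)/(-208361) = -99016/((-682*(-13))) - 252/(-208361) = -99016/8866 - 252*(-1/208361) = -99016*1/8866 + 252/208361 = -49508/4433 + 252/208361 = -10314419272/923664313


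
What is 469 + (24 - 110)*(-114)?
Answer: 10273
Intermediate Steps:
469 + (24 - 110)*(-114) = 469 - 86*(-114) = 469 + 9804 = 10273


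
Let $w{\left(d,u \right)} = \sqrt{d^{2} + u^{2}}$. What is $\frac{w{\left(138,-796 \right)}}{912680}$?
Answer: $\frac{\sqrt{163165}}{456340} \approx 0.00088517$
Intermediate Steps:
$\frac{w{\left(138,-796 \right)}}{912680} = \frac{\sqrt{138^{2} + \left(-796\right)^{2}}}{912680} = \sqrt{19044 + 633616} \cdot \frac{1}{912680} = \sqrt{652660} \cdot \frac{1}{912680} = 2 \sqrt{163165} \cdot \frac{1}{912680} = \frac{\sqrt{163165}}{456340}$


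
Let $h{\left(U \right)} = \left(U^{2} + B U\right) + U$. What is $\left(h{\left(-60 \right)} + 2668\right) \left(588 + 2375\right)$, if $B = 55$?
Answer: $8616404$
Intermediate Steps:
$h{\left(U \right)} = U^{2} + 56 U$ ($h{\left(U \right)} = \left(U^{2} + 55 U\right) + U = U^{2} + 56 U$)
$\left(h{\left(-60 \right)} + 2668\right) \left(588 + 2375\right) = \left(- 60 \left(56 - 60\right) + 2668\right) \left(588 + 2375\right) = \left(\left(-60\right) \left(-4\right) + 2668\right) 2963 = \left(240 + 2668\right) 2963 = 2908 \cdot 2963 = 8616404$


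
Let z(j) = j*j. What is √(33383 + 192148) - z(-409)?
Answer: -167281 + 3*√25059 ≈ -1.6681e+5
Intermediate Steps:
z(j) = j²
√(33383 + 192148) - z(-409) = √(33383 + 192148) - 1*(-409)² = √225531 - 1*167281 = 3*√25059 - 167281 = -167281 + 3*√25059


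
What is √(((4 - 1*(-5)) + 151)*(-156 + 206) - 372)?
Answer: 2*√1907 ≈ 87.338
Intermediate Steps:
√(((4 - 1*(-5)) + 151)*(-156 + 206) - 372) = √(((4 + 5) + 151)*50 - 372) = √((9 + 151)*50 - 372) = √(160*50 - 372) = √(8000 - 372) = √7628 = 2*√1907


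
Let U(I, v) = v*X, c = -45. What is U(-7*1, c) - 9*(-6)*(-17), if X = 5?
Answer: -1143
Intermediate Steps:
U(I, v) = 5*v (U(I, v) = v*5 = 5*v)
U(-7*1, c) - 9*(-6)*(-17) = 5*(-45) - 9*(-6)*(-17) = -225 + 54*(-17) = -225 - 918 = -1143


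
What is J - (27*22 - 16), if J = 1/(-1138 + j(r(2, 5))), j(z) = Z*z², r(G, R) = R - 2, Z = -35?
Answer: -839835/1453 ≈ -578.00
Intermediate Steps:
r(G, R) = -2 + R
j(z) = -35*z²
J = -1/1453 (J = 1/(-1138 - 35*(-2 + 5)²) = 1/(-1138 - 35*3²) = 1/(-1138 - 35*9) = 1/(-1138 - 315) = 1/(-1453) = -1/1453 ≈ -0.00068823)
J - (27*22 - 16) = -1/1453 - (27*22 - 16) = -1/1453 - (594 - 16) = -1/1453 - 1*578 = -1/1453 - 578 = -839835/1453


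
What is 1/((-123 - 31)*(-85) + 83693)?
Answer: 1/96783 ≈ 1.0332e-5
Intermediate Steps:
1/((-123 - 31)*(-85) + 83693) = 1/(-154*(-85) + 83693) = 1/(13090 + 83693) = 1/96783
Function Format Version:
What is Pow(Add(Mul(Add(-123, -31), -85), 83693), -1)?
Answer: Rational(1, 96783) ≈ 1.0332e-5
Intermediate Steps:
Pow(Add(Mul(Add(-123, -31), -85), 83693), -1) = Pow(Add(Mul(-154, -85), 83693), -1) = Pow(Add(13090, 83693), -1) = Pow(96783, -1) = Rational(1, 96783)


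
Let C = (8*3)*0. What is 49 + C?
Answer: 49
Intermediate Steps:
C = 0 (C = 24*0 = 0)
49 + C = 49 + 0 = 49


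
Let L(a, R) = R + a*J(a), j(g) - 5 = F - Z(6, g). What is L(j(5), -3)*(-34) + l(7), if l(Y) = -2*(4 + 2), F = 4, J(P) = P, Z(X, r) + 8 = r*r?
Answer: -2086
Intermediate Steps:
Z(X, r) = -8 + r**2 (Z(X, r) = -8 + r*r = -8 + r**2)
j(g) = 17 - g**2 (j(g) = 5 + (4 - (-8 + g**2)) = 5 + (4 + (8 - g**2)) = 5 + (12 - g**2) = 17 - g**2)
l(Y) = -12 (l(Y) = -2*6 = -12)
L(a, R) = R + a**2 (L(a, R) = R + a*a = R + a**2)
L(j(5), -3)*(-34) + l(7) = (-3 + (17 - 1*5**2)**2)*(-34) - 12 = (-3 + (17 - 1*25)**2)*(-34) - 12 = (-3 + (17 - 25)**2)*(-34) - 12 = (-3 + (-8)**2)*(-34) - 12 = (-3 + 64)*(-34) - 12 = 61*(-34) - 12 = -2074 - 12 = -2086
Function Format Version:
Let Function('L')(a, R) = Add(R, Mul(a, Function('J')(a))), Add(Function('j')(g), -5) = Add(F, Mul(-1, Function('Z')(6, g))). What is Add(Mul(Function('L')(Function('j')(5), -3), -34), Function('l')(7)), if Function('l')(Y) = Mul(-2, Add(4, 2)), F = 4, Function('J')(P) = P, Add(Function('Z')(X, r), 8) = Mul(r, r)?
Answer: -2086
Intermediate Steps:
Function('Z')(X, r) = Add(-8, Pow(r, 2)) (Function('Z')(X, r) = Add(-8, Mul(r, r)) = Add(-8, Pow(r, 2)))
Function('j')(g) = Add(17, Mul(-1, Pow(g, 2))) (Function('j')(g) = Add(5, Add(4, Mul(-1, Add(-8, Pow(g, 2))))) = Add(5, Add(4, Add(8, Mul(-1, Pow(g, 2))))) = Add(5, Add(12, Mul(-1, Pow(g, 2)))) = Add(17, Mul(-1, Pow(g, 2))))
Function('l')(Y) = -12 (Function('l')(Y) = Mul(-2, 6) = -12)
Function('L')(a, R) = Add(R, Pow(a, 2)) (Function('L')(a, R) = Add(R, Mul(a, a)) = Add(R, Pow(a, 2)))
Add(Mul(Function('L')(Function('j')(5), -3), -34), Function('l')(7)) = Add(Mul(Add(-3, Pow(Add(17, Mul(-1, Pow(5, 2))), 2)), -34), -12) = Add(Mul(Add(-3, Pow(Add(17, Mul(-1, 25)), 2)), -34), -12) = Add(Mul(Add(-3, Pow(Add(17, -25), 2)), -34), -12) = Add(Mul(Add(-3, Pow(-8, 2)), -34), -12) = Add(Mul(Add(-3, 64), -34), -12) = Add(Mul(61, -34), -12) = Add(-2074, -12) = -2086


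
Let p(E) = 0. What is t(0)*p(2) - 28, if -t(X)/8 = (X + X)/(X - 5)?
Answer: -28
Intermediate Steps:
t(X) = -16*X/(-5 + X) (t(X) = -8*(X + X)/(X - 5) = -8*2*X/(-5 + X) = -16*X/(-5 + X))
t(0)*p(2) - 28 = -16*0/(-5 + 0)*0 - 28 = -16*0/(-5)*0 - 28 = -16*0*(-⅕)*0 - 28 = 0*0 - 28 = 0 - 28 = -28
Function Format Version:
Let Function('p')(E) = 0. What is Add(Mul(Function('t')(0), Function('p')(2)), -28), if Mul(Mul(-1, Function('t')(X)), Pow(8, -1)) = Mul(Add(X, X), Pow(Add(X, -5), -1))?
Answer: -28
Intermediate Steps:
Function('t')(X) = Mul(-16, X, Pow(Add(-5, X), -1)) (Function('t')(X) = Mul(-8, Mul(Add(X, X), Pow(Add(X, -5), -1))) = Mul(-8, Mul(Mul(2, X), Pow(Add(-5, X), -1))) = Mul(-8, Mul(2, X, Pow(Add(-5, X), -1))) = Mul(-16, X, Pow(Add(-5, X), -1)))
Add(Mul(Function('t')(0), Function('p')(2)), -28) = Add(Mul(Mul(-16, 0, Pow(Add(-5, 0), -1)), 0), -28) = Add(Mul(Mul(-16, 0, Pow(-5, -1)), 0), -28) = Add(Mul(Mul(-16, 0, Rational(-1, 5)), 0), -28) = Add(Mul(0, 0), -28) = Add(0, -28) = -28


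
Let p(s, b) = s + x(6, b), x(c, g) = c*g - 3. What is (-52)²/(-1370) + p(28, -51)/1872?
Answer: -2723429/1282320 ≈ -2.1238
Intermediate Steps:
x(c, g) = -3 + c*g
p(s, b) = -3 + s + 6*b (p(s, b) = s + (-3 + 6*b) = -3 + s + 6*b)
(-52)²/(-1370) + p(28, -51)/1872 = (-52)²/(-1370) + (-3 + 28 + 6*(-51))/1872 = 2704*(-1/1370) + (-3 + 28 - 306)*(1/1872) = -1352/685 - 281*1/1872 = -1352/685 - 281/1872 = -2723429/1282320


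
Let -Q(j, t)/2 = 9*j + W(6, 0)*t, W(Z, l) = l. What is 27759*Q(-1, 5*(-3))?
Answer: 499662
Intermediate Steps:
Q(j, t) = -18*j (Q(j, t) = -2*(9*j + 0*t) = -2*(9*j + 0) = -18*j)
27759*Q(-1, 5*(-3)) = 27759*(-18*(-1)) = 27759*18 = 499662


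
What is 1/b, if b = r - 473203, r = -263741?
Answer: -1/736944 ≈ -1.3570e-6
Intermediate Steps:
b = -736944 (b = -263741 - 473203 = -736944)
1/b = 1/(-736944) = -1/736944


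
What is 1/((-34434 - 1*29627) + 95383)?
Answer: 1/31322 ≈ 3.1926e-5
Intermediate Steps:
1/((-34434 - 1*29627) + 95383) = 1/((-34434 - 29627) + 95383) = 1/(-64061 + 95383) = 1/31322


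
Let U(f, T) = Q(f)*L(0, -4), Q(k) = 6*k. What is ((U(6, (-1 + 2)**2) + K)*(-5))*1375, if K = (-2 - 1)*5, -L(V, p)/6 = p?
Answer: -5836875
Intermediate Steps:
L(V, p) = -6*p
K = -15 (K = -3*5 = -15)
U(f, T) = 144*f (U(f, T) = (6*f)*(-6*(-4)) = (6*f)*24 = 144*f)
((U(6, (-1 + 2)**2) + K)*(-5))*1375 = ((144*6 - 15)*(-5))*1375 = ((864 - 15)*(-5))*1375 = (849*(-5))*1375 = -4245*1375 = -5836875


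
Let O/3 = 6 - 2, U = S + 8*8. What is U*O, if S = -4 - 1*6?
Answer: 648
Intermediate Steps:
S = -10 (S = -4 - 6 = -10)
U = 54 (U = -10 + 8*8 = -10 + 64 = 54)
O = 12 (O = 3*(6 - 2) = 3*4 = 12)
U*O = 54*12 = 648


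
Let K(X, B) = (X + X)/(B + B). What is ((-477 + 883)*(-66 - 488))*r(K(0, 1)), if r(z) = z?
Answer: 0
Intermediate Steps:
K(X, B) = X/B (K(X, B) = (2*X)/((2*B)) = (2*X)*(1/(2*B)) = X/B)
((-477 + 883)*(-66 - 488))*r(K(0, 1)) = ((-477 + 883)*(-66 - 488))*(0/1) = (406*(-554))*(0*1) = -224924*0 = 0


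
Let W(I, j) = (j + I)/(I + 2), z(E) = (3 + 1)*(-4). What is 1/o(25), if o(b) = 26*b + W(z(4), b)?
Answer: 14/9091 ≈ 0.0015400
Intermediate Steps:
z(E) = -16 (z(E) = 4*(-4) = -16)
W(I, j) = (I + j)/(2 + I)
o(b) = 8/7 + 363*b/14 (o(b) = 26*b + (-16 + b)/(2 - 16) = 26*b + (-16 + b)/(-14) = 26*b - (-16 + b)/14 = 26*b + (8/7 - b/14) = 8/7 + 363*b/14)
1/o(25) = 1/(8/7 + (363/14)*25) = 1/(8/7 + 9075/14) = 1/(9091/14) = 14/9091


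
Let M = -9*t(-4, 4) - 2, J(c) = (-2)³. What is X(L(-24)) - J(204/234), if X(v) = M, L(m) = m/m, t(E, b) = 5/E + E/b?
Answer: 105/4 ≈ 26.250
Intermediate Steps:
J(c) = -8
L(m) = 1
M = 73/4 (M = -9*(5/(-4) - 4/4) - 2 = -9*(5*(-¼) - 4*¼) - 2 = -9*(-5/4 - 1) - 2 = -9*(-9/4) - 2 = 81/4 - 2 = 73/4 ≈ 18.250)
X(v) = 73/4
X(L(-24)) - J(204/234) = 73/4 - 1*(-8) = 73/4 + 8 = 105/4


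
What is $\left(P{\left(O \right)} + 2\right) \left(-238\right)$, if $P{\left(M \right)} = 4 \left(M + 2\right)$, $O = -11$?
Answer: $8092$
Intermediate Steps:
$P{\left(M \right)} = 8 + 4 M$ ($P{\left(M \right)} = 4 \left(2 + M\right) = 8 + 4 M$)
$\left(P{\left(O \right)} + 2\right) \left(-238\right) = \left(\left(8 + 4 \left(-11\right)\right) + 2\right) \left(-238\right) = \left(\left(8 - 44\right) + 2\right) \left(-238\right) = \left(-36 + 2\right) \left(-238\right) = \left(-34\right) \left(-238\right) = 8092$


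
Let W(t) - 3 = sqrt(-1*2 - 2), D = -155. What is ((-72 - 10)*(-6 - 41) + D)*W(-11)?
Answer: 11097 + 7398*I ≈ 11097.0 + 7398.0*I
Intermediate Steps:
W(t) = 3 + 2*I (W(t) = 3 + sqrt(-1*2 - 2) = 3 + sqrt(-2 - 2) = 3 + sqrt(-4) = 3 + 2*I)
((-72 - 10)*(-6 - 41) + D)*W(-11) = ((-72 - 10)*(-6 - 41) - 155)*(3 + 2*I) = (-82*(-47) - 155)*(3 + 2*I) = (3854 - 155)*(3 + 2*I) = 3699*(3 + 2*I) = 11097 + 7398*I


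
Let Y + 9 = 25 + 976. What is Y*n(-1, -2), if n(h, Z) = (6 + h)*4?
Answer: 19840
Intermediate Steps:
n(h, Z) = 24 + 4*h
Y = 992 (Y = -9 + (25 + 976) = -9 + 1001 = 992)
Y*n(-1, -2) = 992*(24 + 4*(-1)) = 992*(24 - 4) = 992*20 = 19840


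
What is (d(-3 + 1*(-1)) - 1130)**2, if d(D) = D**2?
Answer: 1240996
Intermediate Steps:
(d(-3 + 1*(-1)) - 1130)**2 = ((-3 + 1*(-1))**2 - 1130)**2 = ((-3 - 1)**2 - 1130)**2 = ((-4)**2 - 1130)**2 = (16 - 1130)**2 = (-1114)**2 = 1240996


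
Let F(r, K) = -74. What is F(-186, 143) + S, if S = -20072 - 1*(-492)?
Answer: -19654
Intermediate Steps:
S = -19580 (S = -20072 + 492 = -19580)
F(-186, 143) + S = -74 - 19580 = -19654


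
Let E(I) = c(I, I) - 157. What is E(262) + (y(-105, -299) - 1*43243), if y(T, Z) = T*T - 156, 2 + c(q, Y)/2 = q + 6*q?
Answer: -28867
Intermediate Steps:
c(q, Y) = -4 + 14*q (c(q, Y) = -4 + 2*(q + 6*q) = -4 + 2*(7*q) = -4 + 14*q)
y(T, Z) = -156 + T² (y(T, Z) = T² - 156 = -156 + T²)
E(I) = -161 + 14*I (E(I) = (-4 + 14*I) - 157 = -161 + 14*I)
E(262) + (y(-105, -299) - 1*43243) = (-161 + 14*262) + ((-156 + (-105)²) - 1*43243) = (-161 + 3668) + ((-156 + 11025) - 43243) = 3507 + (10869 - 43243) = 3507 - 32374 = -28867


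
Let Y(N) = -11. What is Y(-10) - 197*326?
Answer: -64233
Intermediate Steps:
Y(-10) - 197*326 = -11 - 197*326 = -11 - 64222 = -64233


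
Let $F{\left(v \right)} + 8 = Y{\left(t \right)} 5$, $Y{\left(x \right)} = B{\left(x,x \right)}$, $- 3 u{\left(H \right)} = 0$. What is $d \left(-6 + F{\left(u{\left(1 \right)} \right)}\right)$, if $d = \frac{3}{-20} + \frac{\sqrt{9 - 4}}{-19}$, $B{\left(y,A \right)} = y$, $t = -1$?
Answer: $\frac{57}{20} + \sqrt{5} \approx 5.0861$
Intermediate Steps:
$u{\left(H \right)} = 0$ ($u{\left(H \right)} = \left(- \frac{1}{3}\right) 0 = 0$)
$Y{\left(x \right)} = x$
$d = - \frac{3}{20} - \frac{\sqrt{5}}{19}$ ($d = 3 \left(- \frac{1}{20}\right) + \sqrt{5} \left(- \frac{1}{19}\right) = - \frac{3}{20} - \frac{\sqrt{5}}{19} \approx -0.26769$)
$F{\left(v \right)} = -13$ ($F{\left(v \right)} = -8 - 5 = -13$)
$d \left(-6 + F{\left(u{\left(1 \right)} \right)}\right) = \left(- \frac{3}{20} - \frac{\sqrt{5}}{19}\right) \left(-6 - 13\right) = \left(- \frac{3}{20} - \frac{\sqrt{5}}{19}\right) \left(-19\right) = \frac{57}{20} + \sqrt{5}$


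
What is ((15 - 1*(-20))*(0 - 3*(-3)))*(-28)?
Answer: -8820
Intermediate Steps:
((15 - 1*(-20))*(0 - 3*(-3)))*(-28) = ((15 + 20)*(0 + 9))*(-28) = (35*9)*(-28) = 315*(-28) = -8820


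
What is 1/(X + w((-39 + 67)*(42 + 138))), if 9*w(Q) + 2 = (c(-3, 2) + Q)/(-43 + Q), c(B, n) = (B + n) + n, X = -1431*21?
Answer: -14991/450496192 ≈ -3.3277e-5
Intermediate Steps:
X = -30051
c(B, n) = B + 2*n
w(Q) = -2/9 + (1 + Q)/(9*(-43 + Q)) (w(Q) = -2/9 + (((-3 + 2*2) + Q)/(-43 + Q))/9 = -2/9 + (((-3 + 4) + Q)/(-43 + Q))/9 = -2/9 + ((1 + Q)/(-43 + Q))/9 = -2/9 + (1 + Q)/(9*(-43 + Q)))
1/(X + w((-39 + 67)*(42 + 138))) = 1/(-30051 + (87 - (-39 + 67)*(42 + 138))/(9*(-43 + (-39 + 67)*(42 + 138)))) = 1/(-30051 + (87 - 28*180)/(9*(-43 + 28*180))) = 1/(-30051 + (87 - 1*5040)/(9*(-43 + 5040))) = 1/(-30051 + (⅑)*(87 - 5040)/4997) = 1/(-30051 + (⅑)*(1/4997)*(-4953)) = 1/(-30051 - 1651/14991) = 1/(-450496192/14991) = -14991/450496192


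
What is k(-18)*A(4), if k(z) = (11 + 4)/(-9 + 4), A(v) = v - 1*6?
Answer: 6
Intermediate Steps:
A(v) = -6 + v (A(v) = v - 6 = -6 + v)
k(z) = -3 (k(z) = 15/(-5) = 15*(-⅕) = -3)
k(-18)*A(4) = -3*(-6 + 4) = -3*(-2) = 6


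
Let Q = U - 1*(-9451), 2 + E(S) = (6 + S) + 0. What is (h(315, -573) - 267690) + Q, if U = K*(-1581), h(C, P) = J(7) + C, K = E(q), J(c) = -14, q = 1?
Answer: -265843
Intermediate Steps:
E(S) = 4 + S (E(S) = -2 + ((6 + S) + 0) = -2 + (6 + S) = 4 + S)
K = 5 (K = 4 + 1 = 5)
h(C, P) = -14 + C
U = -7905 (U = 5*(-1581) = -7905)
Q = 1546 (Q = -7905 - 1*(-9451) = -7905 + 9451 = 1546)
(h(315, -573) - 267690) + Q = ((-14 + 315) - 267690) + 1546 = (301 - 267690) + 1546 = -267389 + 1546 = -265843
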